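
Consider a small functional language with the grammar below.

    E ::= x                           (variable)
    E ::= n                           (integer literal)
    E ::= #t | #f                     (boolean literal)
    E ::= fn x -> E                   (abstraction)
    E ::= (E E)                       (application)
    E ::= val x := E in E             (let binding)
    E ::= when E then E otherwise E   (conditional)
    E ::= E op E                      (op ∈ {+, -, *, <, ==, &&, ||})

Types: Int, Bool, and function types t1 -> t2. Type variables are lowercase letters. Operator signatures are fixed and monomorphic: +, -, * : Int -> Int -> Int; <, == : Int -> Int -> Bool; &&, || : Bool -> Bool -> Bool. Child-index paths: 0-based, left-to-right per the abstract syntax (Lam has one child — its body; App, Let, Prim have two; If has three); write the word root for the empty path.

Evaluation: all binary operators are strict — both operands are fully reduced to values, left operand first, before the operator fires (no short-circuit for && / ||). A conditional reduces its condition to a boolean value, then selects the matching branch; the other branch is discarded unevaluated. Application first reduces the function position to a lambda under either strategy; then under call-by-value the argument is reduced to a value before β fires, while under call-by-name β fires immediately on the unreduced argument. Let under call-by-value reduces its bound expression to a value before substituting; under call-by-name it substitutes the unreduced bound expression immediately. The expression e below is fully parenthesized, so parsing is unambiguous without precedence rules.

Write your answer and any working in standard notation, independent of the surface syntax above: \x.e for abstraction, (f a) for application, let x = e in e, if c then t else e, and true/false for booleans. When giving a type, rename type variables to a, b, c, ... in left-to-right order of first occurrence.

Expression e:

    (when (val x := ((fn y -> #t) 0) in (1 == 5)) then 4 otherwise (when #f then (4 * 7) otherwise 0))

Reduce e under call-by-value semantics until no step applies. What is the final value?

Answer: 0

Working:
step 0: (if (let x = ((\y.true) 0) in (1 == 5)) then 4 else (if false then (4 * 7) else 0))
step 1: [beta@0.0] (if (let x = true in (1 == 5)) then 4 else (if false then (4 * 7) else 0))
step 2: [let@0] (if (1 == 5) then 4 else (if false then (4 * 7) else 0))
step 3: [delta@0] (if false then 4 else (if false then (4 * 7) else 0))
step 4: [if@root] (if false then (4 * 7) else 0)
step 5: [if@root] 0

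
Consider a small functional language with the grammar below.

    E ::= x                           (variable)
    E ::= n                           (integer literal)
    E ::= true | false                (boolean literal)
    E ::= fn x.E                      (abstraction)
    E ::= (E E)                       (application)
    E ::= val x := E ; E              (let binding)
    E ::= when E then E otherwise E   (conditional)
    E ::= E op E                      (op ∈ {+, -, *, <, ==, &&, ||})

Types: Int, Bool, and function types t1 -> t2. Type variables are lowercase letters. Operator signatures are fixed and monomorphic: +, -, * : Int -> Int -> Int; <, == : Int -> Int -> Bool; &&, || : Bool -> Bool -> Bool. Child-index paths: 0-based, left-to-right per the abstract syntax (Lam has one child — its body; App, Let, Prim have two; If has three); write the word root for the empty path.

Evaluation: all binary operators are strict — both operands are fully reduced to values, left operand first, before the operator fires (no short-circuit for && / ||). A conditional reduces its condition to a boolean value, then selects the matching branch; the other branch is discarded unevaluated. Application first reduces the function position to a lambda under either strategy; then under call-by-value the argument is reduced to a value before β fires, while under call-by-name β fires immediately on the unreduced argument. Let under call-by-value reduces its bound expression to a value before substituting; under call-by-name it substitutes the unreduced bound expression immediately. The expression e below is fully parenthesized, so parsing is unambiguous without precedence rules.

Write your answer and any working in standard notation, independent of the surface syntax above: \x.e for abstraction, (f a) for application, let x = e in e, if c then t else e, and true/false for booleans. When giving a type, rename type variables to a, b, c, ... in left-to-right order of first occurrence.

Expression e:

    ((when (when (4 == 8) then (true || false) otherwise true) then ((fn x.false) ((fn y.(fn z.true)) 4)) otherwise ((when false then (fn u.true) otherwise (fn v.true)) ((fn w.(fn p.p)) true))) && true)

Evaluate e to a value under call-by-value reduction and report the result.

Answer: false

Trace:
step 0: ((if (if (4 == 8) then (true || false) else true) then ((\x.false) ((\y.(\z.true)) 4)) else ((if false then (\u.true) else (\v.true)) ((\w.(\p.p)) true))) && true)
step 1: [delta@0.0.0] ((if (if false then (true || false) else true) then ((\x.false) ((\y.(\z.true)) 4)) else ((if false then (\u.true) else (\v.true)) ((\w.(\p.p)) true))) && true)
step 2: [if@0.0] ((if true then ((\x.false) ((\y.(\z.true)) 4)) else ((if false then (\u.true) else (\v.true)) ((\w.(\p.p)) true))) && true)
step 3: [if@0] (((\x.false) ((\y.(\z.true)) 4)) && true)
step 4: [beta@0.1] (((\x.false) (\z.true)) && true)
step 5: [beta@0] (false && true)
step 6: [delta@root] false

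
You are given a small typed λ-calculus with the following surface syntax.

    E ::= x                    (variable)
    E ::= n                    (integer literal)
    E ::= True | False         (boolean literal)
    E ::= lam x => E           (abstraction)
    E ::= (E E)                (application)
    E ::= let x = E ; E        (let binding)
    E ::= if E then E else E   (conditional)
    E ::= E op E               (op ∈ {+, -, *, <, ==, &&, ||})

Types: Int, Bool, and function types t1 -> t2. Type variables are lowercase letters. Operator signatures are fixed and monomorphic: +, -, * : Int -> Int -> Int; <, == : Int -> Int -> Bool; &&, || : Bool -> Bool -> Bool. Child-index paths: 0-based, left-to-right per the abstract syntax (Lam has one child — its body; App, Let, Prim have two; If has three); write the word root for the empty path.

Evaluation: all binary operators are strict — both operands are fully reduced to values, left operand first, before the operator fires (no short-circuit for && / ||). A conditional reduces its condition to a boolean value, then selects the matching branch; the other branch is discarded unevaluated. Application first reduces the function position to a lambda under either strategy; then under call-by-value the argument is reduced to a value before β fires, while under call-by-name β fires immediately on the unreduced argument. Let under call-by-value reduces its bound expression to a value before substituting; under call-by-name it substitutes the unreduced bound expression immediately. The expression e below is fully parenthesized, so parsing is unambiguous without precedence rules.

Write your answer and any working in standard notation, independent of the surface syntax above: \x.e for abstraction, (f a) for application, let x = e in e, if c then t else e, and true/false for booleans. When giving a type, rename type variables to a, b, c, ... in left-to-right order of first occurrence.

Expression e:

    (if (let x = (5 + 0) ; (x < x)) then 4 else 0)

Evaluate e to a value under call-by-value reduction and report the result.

Answer: 0

Working:
step 0: (if (let x = (5 + 0) in (x < x)) then 4 else 0)
step 1: [delta@0.0] (if (let x = 5 in (x < x)) then 4 else 0)
step 2: [let@0] (if (5 < 5) then 4 else 0)
step 3: [delta@0] (if false then 4 else 0)
step 4: [if@root] 0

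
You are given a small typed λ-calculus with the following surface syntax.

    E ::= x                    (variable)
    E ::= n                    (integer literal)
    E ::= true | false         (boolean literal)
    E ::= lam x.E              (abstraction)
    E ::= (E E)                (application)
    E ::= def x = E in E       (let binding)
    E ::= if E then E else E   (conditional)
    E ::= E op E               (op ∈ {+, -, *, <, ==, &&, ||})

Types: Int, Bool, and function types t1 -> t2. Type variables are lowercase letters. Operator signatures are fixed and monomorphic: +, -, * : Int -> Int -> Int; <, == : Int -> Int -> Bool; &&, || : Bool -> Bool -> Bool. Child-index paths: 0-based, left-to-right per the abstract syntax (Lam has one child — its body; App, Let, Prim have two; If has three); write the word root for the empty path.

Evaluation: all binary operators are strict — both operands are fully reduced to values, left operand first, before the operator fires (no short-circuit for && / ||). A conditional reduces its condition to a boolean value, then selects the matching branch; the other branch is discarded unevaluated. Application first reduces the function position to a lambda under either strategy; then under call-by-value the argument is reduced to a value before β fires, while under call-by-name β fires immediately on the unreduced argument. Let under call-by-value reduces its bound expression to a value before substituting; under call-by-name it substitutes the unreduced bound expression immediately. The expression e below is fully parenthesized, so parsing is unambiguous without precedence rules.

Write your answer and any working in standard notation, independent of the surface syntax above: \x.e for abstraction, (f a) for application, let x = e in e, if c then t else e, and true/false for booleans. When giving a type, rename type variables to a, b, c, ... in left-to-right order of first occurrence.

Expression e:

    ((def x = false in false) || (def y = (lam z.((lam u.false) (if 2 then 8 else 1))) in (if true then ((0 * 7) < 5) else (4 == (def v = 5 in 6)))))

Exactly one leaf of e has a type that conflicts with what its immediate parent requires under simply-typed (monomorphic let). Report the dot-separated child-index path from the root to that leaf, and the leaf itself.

Answer: 1.0.0.1.0 : 2

Trace:
let x : Bool
  unify Bool ~ Bool
\u._ : b -> Bool
  unify Int ~ Bool
  FAIL: mismatch Int ~ Bool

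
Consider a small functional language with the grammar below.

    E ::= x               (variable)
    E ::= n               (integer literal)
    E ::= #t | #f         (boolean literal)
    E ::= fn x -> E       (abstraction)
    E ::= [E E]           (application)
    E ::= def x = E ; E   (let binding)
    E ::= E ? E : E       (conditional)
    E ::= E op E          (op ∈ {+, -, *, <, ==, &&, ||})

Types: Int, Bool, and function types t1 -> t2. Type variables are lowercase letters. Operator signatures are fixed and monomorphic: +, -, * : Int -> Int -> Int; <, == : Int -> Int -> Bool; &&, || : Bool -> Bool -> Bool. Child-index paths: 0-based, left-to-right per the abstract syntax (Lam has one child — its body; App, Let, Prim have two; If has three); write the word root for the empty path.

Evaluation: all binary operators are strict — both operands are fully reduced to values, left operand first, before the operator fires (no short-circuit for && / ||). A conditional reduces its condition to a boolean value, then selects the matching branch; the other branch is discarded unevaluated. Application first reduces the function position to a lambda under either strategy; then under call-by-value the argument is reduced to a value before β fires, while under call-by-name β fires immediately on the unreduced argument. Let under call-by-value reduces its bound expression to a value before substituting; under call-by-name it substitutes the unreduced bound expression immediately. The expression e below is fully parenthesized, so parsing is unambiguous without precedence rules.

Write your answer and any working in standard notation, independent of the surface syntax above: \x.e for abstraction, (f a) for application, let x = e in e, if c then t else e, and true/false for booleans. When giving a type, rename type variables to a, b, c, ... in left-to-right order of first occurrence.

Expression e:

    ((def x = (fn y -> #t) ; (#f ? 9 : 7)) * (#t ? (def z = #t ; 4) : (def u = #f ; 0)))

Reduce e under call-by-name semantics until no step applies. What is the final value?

Working:
step 0: ((let x = (\y.true) in (if false then 9 else 7)) * (if true then (let z = true in 4) else (let u = false in 0)))
step 1: [let@0] ((if false then 9 else 7) * (if true then (let z = true in 4) else (let u = false in 0)))
step 2: [if@0] (7 * (if true then (let z = true in 4) else (let u = false in 0)))
step 3: [if@1] (7 * (let z = true in 4))
step 4: [let@1] (7 * 4)
step 5: [delta@root] 28

Answer: 28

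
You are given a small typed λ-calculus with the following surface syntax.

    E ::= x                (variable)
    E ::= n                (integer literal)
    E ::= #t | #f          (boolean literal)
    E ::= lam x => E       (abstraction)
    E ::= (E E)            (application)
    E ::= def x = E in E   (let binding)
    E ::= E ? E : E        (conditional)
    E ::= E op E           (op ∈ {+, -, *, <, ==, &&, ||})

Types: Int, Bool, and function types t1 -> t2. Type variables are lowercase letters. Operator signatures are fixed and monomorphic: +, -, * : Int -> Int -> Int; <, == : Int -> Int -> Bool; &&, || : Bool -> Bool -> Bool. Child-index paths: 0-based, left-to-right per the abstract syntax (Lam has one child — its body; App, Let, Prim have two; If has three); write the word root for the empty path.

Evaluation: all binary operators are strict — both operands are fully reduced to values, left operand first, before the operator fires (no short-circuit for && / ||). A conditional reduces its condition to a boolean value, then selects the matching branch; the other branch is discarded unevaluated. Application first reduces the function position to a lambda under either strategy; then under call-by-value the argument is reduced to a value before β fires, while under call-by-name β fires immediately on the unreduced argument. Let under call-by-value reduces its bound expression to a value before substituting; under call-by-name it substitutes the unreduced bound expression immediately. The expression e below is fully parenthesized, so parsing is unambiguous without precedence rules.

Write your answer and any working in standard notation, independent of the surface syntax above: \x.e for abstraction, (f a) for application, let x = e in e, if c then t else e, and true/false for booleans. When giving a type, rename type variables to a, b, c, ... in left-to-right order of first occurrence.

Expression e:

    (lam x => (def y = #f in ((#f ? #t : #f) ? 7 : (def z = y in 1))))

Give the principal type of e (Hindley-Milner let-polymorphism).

Answer: a -> Int

Working:
let y : Bool
  unify Bool ~ Bool
  unify Bool ~ Bool
  unify Bool ~ Bool
y : Bool
let z : Bool
  unify Int ~ Int
\x._ : a -> Int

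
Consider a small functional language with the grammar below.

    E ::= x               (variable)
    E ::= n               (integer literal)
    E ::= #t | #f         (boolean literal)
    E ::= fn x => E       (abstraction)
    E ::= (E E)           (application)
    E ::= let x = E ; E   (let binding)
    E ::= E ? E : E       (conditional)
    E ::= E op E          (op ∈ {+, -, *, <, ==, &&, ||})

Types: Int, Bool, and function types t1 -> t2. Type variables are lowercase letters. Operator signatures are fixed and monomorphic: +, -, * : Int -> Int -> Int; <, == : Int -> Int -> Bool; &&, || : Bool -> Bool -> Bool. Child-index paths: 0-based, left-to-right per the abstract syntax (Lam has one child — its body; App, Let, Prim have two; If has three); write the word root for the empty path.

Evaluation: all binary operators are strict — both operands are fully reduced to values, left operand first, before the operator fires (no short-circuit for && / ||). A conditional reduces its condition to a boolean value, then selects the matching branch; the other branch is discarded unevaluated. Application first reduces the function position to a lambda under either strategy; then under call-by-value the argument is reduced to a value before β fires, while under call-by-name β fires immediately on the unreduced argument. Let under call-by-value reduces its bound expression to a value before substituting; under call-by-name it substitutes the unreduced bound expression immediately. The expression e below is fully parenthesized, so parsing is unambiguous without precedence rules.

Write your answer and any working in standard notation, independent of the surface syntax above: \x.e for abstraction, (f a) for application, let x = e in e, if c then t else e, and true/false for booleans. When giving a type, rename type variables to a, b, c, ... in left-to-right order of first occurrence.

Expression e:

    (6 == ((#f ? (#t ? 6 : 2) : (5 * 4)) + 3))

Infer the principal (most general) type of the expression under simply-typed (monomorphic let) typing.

Trace:
  unify Int ~ Int
  unify Bool ~ Bool
  unify Bool ~ Bool
  unify Int ~ Int
  unify Int ~ Int
  unify Int ~ Int
  unify Int ~ Int
  unify Int ~ Int
  unify Int ~ Int
  unify Int ~ Int

Answer: Bool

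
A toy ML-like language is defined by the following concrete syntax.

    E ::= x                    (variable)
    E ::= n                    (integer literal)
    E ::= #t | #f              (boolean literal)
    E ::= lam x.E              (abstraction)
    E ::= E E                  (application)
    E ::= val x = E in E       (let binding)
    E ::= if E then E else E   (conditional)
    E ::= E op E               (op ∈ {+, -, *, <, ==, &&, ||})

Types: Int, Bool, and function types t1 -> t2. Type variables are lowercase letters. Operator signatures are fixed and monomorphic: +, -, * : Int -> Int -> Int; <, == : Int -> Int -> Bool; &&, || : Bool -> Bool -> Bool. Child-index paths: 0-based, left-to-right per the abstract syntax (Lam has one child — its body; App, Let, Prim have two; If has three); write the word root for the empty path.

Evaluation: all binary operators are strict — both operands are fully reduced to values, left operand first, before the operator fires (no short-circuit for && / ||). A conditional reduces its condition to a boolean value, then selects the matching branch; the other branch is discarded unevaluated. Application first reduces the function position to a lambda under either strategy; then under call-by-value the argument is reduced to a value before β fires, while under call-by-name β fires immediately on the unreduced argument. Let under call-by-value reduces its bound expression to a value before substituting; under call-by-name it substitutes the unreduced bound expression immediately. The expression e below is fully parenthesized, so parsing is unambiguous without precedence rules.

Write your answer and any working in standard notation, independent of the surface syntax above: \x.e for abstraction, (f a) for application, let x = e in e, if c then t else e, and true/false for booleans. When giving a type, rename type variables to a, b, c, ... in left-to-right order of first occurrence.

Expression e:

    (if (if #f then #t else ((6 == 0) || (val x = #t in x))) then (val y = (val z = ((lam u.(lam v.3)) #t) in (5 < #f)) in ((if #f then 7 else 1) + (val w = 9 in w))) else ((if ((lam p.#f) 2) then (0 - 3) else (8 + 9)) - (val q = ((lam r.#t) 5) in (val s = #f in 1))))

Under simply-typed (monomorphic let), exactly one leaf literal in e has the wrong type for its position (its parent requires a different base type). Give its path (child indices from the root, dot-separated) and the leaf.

Derivation:
  unify Bool ~ Bool
  unify Int ~ Int
  unify Int ~ Int
  unify Bool ~ Bool
let x : Bool
x : Bool
  unify Bool ~ Bool
  unify Bool ~ Bool
  unify Bool ~ Bool
\v._ : b -> Int
\u._ : a -> b -> Int
  unify a -> b -> Int ~ Bool -> c
  unify a ~ Bool
  unify b -> Int ~ c
_ _ : b -> Int
let z : b -> Int
  unify Int ~ Int
  unify Bool ~ Int
  FAIL: mismatch Bool ~ Int

Answer: 1.0.1.1 : false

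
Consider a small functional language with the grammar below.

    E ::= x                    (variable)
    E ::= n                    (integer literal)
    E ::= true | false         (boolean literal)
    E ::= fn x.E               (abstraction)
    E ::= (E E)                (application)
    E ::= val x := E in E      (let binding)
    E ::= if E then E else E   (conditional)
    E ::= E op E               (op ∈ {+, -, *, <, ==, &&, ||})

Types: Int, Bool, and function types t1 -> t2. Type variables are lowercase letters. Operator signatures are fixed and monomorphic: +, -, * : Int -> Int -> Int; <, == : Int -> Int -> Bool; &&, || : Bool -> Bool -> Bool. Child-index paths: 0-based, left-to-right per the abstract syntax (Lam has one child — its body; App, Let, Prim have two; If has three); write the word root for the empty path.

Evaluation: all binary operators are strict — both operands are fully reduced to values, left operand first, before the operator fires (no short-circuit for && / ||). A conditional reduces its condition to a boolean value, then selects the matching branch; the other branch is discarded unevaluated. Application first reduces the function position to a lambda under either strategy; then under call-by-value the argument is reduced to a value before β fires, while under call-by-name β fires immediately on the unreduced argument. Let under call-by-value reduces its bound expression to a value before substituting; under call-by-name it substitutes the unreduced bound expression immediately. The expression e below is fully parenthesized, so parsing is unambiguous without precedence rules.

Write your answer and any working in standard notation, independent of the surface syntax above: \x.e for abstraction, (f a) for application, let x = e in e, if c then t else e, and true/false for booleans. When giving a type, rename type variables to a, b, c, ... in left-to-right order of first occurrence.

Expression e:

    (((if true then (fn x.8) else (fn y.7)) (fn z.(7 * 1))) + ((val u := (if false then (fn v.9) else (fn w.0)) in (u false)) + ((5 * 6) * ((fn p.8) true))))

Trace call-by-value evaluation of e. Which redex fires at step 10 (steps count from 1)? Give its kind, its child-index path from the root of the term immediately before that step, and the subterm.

Trace:
step 0: (((if true then (\x.8) else (\y.7)) (\z.(7 * 1))) + ((let u = (if false then (\v.9) else (\w.0)) in (u false)) + ((5 * 6) * ((\p.8) true))))
step 1: [if@0.0] (((\x.8) (\z.(7 * 1))) + ((let u = (if false then (\v.9) else (\w.0)) in (u false)) + ((5 * 6) * ((\p.8) true))))
step 2: [beta@0] (8 + ((let u = (if false then (\v.9) else (\w.0)) in (u false)) + ((5 * 6) * ((\p.8) true))))
step 3: [if@1.0.0] (8 + ((let u = (\w.0) in (u false)) + ((5 * 6) * ((\p.8) true))))
step 4: [let@1.0] (8 + (((\w.0) false) + ((5 * 6) * ((\p.8) true))))
step 5: [beta@1.0] (8 + (0 + ((5 * 6) * ((\p.8) true))))
step 6: [delta@1.1.0] (8 + (0 + (30 * ((\p.8) true))))
step 7: [beta@1.1.1] (8 + (0 + (30 * 8)))
step 8: [delta@1.1] (8 + (0 + 240))
step 9: [delta@1] (8 + 240)
step 10: [delta@root] 248

Answer: delta at root : (8 + 240)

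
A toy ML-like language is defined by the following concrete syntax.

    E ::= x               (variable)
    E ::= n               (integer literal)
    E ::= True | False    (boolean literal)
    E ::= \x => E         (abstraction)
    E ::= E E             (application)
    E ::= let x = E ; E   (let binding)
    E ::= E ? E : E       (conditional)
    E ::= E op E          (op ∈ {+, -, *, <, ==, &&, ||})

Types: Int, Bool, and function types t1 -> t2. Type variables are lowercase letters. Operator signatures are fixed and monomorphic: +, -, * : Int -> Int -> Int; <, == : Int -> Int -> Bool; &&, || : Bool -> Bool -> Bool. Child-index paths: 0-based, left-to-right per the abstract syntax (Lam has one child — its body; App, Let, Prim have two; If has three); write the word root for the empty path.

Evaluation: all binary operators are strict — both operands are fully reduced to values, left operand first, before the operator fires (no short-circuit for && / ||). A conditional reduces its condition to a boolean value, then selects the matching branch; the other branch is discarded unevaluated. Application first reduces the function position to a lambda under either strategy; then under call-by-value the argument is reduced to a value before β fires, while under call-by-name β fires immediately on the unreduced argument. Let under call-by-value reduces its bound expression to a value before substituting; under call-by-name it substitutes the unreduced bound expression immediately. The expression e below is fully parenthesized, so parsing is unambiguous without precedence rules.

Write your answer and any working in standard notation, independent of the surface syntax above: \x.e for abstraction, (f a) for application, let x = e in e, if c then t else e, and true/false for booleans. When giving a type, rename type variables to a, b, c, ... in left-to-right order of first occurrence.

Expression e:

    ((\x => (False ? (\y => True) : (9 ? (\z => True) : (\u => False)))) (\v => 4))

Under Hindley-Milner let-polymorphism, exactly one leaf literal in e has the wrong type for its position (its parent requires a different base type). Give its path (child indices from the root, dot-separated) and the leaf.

Answer: 0.0.2.0 : 9

Derivation:
  unify Bool ~ Bool
\y._ : b -> Bool
  unify Int ~ Bool
  FAIL: mismatch Int ~ Bool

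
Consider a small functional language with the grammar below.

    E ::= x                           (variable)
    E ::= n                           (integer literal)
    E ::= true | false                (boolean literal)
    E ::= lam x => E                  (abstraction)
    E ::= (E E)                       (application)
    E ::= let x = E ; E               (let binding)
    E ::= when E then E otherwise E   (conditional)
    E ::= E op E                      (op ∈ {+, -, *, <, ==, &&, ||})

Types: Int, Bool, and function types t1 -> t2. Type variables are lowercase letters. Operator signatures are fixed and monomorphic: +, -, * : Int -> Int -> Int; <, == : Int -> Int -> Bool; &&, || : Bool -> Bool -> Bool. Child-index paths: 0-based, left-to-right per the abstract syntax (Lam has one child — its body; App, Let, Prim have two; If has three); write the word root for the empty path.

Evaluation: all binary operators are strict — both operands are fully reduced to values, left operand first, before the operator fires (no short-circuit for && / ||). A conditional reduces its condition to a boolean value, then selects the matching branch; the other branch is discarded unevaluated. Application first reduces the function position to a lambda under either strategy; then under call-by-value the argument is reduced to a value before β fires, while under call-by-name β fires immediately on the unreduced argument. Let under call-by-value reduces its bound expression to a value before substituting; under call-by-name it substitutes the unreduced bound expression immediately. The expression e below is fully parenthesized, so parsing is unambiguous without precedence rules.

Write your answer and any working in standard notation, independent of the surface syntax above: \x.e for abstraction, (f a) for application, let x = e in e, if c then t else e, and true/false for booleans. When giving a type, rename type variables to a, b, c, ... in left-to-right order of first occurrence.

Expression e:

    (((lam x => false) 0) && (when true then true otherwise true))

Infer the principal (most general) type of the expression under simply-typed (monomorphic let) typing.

Answer: Bool

Working:
\x._ : a -> Bool
  unify a -> Bool ~ Int -> b
  unify a ~ Int
  unify Bool ~ b
_ _ : Bool
  unify Bool ~ Bool
  unify Bool ~ Bool
  unify Bool ~ Bool
  unify Bool ~ Bool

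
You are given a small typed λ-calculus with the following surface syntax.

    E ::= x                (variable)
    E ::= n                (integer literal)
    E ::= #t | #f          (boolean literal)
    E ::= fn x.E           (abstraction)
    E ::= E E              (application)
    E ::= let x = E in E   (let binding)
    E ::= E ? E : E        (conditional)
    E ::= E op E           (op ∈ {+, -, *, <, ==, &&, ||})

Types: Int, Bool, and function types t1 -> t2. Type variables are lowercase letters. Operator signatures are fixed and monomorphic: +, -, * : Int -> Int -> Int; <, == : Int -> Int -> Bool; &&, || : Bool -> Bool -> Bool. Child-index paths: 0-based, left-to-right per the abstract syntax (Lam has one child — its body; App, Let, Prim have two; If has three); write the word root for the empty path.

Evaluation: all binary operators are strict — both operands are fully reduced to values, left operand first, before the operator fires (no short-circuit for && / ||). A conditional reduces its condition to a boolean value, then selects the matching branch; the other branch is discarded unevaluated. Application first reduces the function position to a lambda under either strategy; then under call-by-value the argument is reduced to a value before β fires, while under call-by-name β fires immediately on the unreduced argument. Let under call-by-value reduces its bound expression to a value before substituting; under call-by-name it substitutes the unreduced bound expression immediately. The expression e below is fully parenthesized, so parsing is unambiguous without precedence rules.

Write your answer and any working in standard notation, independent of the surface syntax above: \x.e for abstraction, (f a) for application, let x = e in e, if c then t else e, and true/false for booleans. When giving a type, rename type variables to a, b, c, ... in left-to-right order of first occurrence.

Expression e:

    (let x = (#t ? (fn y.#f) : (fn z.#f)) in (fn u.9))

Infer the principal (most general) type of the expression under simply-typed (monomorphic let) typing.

Working:
  unify Bool ~ Bool
\y._ : a -> Bool
\z._ : b -> Bool
  unify a -> Bool ~ b -> Bool
  unify a ~ b
  unify Bool ~ Bool
let x : b -> Bool
\u._ : c -> Int

Answer: a -> Int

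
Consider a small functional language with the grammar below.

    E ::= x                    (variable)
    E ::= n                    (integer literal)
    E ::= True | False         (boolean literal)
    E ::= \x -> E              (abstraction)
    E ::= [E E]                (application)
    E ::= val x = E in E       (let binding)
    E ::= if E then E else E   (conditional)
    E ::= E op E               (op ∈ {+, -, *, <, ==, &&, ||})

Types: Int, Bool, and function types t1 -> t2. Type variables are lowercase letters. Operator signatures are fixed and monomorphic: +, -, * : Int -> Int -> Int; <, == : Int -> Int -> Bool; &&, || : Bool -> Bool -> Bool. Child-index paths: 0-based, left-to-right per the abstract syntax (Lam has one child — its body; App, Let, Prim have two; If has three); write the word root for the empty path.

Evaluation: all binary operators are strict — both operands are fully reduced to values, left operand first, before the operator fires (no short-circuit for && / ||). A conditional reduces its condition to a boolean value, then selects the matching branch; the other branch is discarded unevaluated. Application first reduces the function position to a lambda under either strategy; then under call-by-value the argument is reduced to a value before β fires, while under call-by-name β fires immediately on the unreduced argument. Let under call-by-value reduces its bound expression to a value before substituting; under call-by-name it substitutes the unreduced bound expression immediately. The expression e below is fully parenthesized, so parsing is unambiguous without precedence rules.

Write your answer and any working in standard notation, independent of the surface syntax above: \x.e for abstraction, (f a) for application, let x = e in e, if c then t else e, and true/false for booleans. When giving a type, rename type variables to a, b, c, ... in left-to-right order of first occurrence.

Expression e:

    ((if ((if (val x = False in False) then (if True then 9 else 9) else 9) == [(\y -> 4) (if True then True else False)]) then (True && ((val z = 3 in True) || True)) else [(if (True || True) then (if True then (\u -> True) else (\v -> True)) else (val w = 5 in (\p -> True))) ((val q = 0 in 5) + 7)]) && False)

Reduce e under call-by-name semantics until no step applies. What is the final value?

Trace:
step 0: ((if ((if (let x = false in false) then (if true then 9 else 9) else 9) == ((\y.4) (if true then true else false))) then (true && ((let z = 3 in true) || true)) else ((if (true || true) then (if true then (\u.true) else (\v.true)) else (let w = 5 in (\p.true))) ((let q = 0 in 5) + 7))) && false)
step 1: [let@0.0.0.0] ((if ((if false then (if true then 9 else 9) else 9) == ((\y.4) (if true then true else false))) then (true && ((let z = 3 in true) || true)) else ((if (true || true) then (if true then (\u.true) else (\v.true)) else (let w = 5 in (\p.true))) ((let q = 0 in 5) + 7))) && false)
step 2: [if@0.0.0] ((if (9 == ((\y.4) (if true then true else false))) then (true && ((let z = 3 in true) || true)) else ((if (true || true) then (if true then (\u.true) else (\v.true)) else (let w = 5 in (\p.true))) ((let q = 0 in 5) + 7))) && false)
step 3: [beta@0.0.1] ((if (9 == 4) then (true && ((let z = 3 in true) || true)) else ((if (true || true) then (if true then (\u.true) else (\v.true)) else (let w = 5 in (\p.true))) ((let q = 0 in 5) + 7))) && false)
step 4: [delta@0.0] ((if false then (true && ((let z = 3 in true) || true)) else ((if (true || true) then (if true then (\u.true) else (\v.true)) else (let w = 5 in (\p.true))) ((let q = 0 in 5) + 7))) && false)
step 5: [if@0] (((if (true || true) then (if true then (\u.true) else (\v.true)) else (let w = 5 in (\p.true))) ((let q = 0 in 5) + 7)) && false)
step 6: [delta@0.0.0] (((if true then (if true then (\u.true) else (\v.true)) else (let w = 5 in (\p.true))) ((let q = 0 in 5) + 7)) && false)
step 7: [if@0.0] (((if true then (\u.true) else (\v.true)) ((let q = 0 in 5) + 7)) && false)
step 8: [if@0.0] (((\u.true) ((let q = 0 in 5) + 7)) && false)
step 9: [beta@0] (true && false)
step 10: [delta@root] false

Answer: false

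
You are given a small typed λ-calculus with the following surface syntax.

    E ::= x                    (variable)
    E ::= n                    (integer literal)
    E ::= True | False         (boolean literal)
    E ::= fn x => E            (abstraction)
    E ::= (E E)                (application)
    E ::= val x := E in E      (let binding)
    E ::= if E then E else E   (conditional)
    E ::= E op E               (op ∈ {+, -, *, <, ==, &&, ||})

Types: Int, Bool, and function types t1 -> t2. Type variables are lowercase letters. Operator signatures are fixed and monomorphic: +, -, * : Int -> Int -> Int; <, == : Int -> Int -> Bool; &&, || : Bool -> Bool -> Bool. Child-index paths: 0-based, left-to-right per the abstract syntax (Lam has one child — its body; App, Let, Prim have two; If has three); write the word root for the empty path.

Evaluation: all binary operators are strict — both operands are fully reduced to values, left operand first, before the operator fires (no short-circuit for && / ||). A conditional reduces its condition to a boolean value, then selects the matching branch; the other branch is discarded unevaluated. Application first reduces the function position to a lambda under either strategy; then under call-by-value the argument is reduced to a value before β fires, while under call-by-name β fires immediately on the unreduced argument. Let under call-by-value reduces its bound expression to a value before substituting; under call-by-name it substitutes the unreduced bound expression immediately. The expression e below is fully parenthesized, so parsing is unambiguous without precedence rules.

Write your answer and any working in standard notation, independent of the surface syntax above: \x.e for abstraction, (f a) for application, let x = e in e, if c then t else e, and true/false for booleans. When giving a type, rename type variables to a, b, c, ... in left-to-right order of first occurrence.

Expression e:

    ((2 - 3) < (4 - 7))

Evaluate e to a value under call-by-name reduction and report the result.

Derivation:
step 0: ((2 - 3) < (4 - 7))
step 1: [delta@0] (-1 < (4 - 7))
step 2: [delta@1] (-1 < -3)
step 3: [delta@root] false

Answer: false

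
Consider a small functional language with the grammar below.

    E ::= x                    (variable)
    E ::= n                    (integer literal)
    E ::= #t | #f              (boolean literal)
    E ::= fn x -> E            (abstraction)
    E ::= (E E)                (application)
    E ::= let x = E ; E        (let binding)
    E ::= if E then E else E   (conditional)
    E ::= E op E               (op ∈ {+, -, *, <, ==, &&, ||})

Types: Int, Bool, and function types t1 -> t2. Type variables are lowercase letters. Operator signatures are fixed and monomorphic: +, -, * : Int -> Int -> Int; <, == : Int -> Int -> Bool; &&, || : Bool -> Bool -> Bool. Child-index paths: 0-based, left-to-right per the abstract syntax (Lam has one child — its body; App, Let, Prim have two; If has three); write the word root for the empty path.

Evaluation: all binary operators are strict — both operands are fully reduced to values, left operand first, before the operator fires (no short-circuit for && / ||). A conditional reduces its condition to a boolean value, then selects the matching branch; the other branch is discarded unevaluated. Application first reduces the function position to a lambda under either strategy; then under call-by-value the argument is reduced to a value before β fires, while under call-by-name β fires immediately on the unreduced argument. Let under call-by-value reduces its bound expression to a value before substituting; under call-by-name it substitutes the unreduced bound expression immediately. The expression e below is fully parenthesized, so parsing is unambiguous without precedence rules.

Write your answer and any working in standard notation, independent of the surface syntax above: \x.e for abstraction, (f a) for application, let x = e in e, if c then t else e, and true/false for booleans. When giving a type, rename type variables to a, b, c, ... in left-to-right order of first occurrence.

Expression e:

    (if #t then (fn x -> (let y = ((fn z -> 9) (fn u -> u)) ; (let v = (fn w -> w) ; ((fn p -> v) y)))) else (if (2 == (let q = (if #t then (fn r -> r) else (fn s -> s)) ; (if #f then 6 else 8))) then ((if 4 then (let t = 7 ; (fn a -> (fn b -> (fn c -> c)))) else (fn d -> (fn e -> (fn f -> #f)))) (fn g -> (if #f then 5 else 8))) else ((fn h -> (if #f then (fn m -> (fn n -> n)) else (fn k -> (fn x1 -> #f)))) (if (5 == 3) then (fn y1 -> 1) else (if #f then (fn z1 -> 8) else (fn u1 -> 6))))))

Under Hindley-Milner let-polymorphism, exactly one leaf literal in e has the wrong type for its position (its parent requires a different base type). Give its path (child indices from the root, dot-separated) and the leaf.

Working:
  unify Bool ~ Bool
\z._ : b -> Int
u : c
\u._ : c -> c
  unify b -> Int ~ (c -> c) -> d
  unify b ~ c -> c
  unify Int ~ d
_ _ : Int
let y : Int
w : e
\w._ : e -> e
let v : forall. e -> e
v : g -> g
\p._ : f -> g -> g
y : Int
  unify f -> g -> g ~ Int -> h
  unify f ~ Int
  unify g -> g ~ h
_ _ : g -> g
\x._ : a -> g -> g
  unify Int ~ Int
  unify Bool ~ Bool
r : i
\r._ : i -> i
s : j
\s._ : j -> j
  unify i -> i ~ j -> j
  unify i ~ j
  unify j ~ j
let q : forall. j -> j
  unify Bool ~ Bool
  unify Int ~ Int
  unify Int ~ Int
  unify Bool ~ Bool
  unify Int ~ Bool
  FAIL: mismatch Int ~ Bool

Answer: 2.1.0.0 : 4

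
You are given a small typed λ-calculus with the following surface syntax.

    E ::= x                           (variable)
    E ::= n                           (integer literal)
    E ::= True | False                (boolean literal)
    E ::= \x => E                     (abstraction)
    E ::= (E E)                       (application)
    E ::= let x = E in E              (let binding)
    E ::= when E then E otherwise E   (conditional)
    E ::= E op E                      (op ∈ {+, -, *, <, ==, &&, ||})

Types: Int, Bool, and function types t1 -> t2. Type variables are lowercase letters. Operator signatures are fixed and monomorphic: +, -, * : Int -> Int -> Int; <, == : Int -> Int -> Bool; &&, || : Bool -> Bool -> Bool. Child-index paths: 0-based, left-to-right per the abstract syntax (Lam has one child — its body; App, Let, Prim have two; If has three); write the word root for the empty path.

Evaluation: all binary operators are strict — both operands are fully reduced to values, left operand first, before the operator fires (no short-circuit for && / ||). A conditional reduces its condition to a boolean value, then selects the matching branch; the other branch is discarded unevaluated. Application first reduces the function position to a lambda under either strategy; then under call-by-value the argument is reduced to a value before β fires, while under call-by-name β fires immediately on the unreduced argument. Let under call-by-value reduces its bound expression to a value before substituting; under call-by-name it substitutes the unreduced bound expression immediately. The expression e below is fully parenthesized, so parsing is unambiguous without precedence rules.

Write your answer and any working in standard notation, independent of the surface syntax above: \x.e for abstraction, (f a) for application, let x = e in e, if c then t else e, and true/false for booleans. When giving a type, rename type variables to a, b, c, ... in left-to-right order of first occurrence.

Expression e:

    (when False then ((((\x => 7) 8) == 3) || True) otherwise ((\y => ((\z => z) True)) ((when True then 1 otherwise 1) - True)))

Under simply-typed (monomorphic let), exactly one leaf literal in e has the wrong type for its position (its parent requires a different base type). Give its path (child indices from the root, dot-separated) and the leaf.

Answer: 2.1.1 : true

Trace:
  unify Bool ~ Bool
\x._ : a -> Int
  unify a -> Int ~ Int -> b
  unify a ~ Int
  unify Int ~ b
_ _ : Int
  unify Int ~ Int
  unify Int ~ Int
  unify Bool ~ Bool
  unify Bool ~ Bool
z : d
\z._ : d -> d
  unify d -> d ~ Bool -> e
  unify d ~ Bool
  unify Bool ~ e
_ _ : Bool
\y._ : c -> Bool
  unify Bool ~ Bool
  unify Int ~ Int
  unify Int ~ Int
  unify Bool ~ Int
  FAIL: mismatch Bool ~ Int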